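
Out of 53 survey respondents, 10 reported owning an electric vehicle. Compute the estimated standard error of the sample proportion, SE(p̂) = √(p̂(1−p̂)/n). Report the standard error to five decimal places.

SE = 0.05374

p̂ = 10/53 = 0.18868.
p̂(1−p̂) = 0.18868·0.81132 = 0.153080.
SE = √(0.153080/53) = √0.002888302 = 0.05374.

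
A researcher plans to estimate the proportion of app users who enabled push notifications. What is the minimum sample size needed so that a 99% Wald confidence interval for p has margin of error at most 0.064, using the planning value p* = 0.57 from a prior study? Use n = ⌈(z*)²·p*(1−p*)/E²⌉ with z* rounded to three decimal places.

n = 398

z* = 2.576 at the 99% level.
p*(1−p*) = 0.57·0.43 = 0.2451.
Required n before rounding: 6.635776 × 0.2451 / 0.064² = 397.077.
⌈397.077⌉ = 398.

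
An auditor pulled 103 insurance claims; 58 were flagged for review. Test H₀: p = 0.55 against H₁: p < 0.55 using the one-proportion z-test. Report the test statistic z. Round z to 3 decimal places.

The sample proportion is 58/103 = 0.56311.
Null standard error: √(0.55·0.45/103) = √0.002402913 = 0.049020.
z = (0.56311 − 0.55)/0.049020 = 0.01311/0.049020 = 0.267.

z = 0.267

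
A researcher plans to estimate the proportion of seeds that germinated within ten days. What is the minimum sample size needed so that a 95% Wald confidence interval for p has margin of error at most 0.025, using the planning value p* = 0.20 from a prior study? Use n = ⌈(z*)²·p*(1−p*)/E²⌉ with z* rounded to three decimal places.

z* = 1.960 at the 95% level.
p*(1−p*) = 0.1600.
Required n before rounding: 3.841600 × 0.1600 / 0.025² = 983.450.
Rounding up, n = 984.

n = 984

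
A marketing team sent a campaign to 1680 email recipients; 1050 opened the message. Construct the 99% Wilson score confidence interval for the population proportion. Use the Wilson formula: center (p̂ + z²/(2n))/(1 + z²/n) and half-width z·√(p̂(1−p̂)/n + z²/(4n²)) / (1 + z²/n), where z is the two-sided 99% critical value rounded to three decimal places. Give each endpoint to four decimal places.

Here p̂ = 1050/1680 = 0.62500 and z = 2.576 (z² = 6.635776).
Denominator 1 + z²/n = 1 + 6.635776/1680 = 1.003950.
Adjusted center: (0.62500 + z²/(2n))/1.003950 = 0.62451.
Radicand: p̂(1−p̂)/n + z²/(4n²) = 0.000139509 + 0.000000588 = 0.000140097.
Half-width = z·√(radicand)/denom = 2.576·0.011836/1.003950 = 0.03037.
Interval: 0.62451 ± 0.03037 → (0.5941, 0.6549).

(0.5941, 0.6549)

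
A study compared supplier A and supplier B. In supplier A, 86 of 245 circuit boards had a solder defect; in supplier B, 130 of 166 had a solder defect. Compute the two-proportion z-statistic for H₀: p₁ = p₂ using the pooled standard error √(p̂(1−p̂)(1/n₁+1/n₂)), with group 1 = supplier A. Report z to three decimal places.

p̂₁ = 86/245 = 0.35102, p̂₂ = 130/166 = 0.78313.
Pooling: p̂ = 216/411 = 0.52555.
Pooled SE = √[0.2493473·0.01010573] ≈ 0.050198.
z = (p̂₁ − p̂₂)/SE = (0.35102 − 0.78313)/0.050198 = -0.43211/0.050198 = -8.608.

z = -8.608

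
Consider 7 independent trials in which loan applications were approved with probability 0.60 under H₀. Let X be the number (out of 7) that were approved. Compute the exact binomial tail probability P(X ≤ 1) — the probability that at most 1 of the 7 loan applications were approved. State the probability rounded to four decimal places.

P = 0.0188

X is binomial with n = 7 and p = 0.60.
P(X ≤ 1) = C(7,0)·0.60^0·0.40^7 + C(7,1)·0.60^1·0.40^6.
= 0.001638 + 0.017203 = 0.0188.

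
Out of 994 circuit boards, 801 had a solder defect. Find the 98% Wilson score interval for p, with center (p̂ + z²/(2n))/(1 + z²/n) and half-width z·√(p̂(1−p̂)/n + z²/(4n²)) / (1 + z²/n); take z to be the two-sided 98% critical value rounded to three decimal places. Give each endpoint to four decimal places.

p̂ = 801/994 = 0.80584; z = 2.326, so z² = 5.410276.
1 + z²/n = 1.005443.
Adjusted center: (0.80584 + z²/(2n))/1.005443 = 0.80418.
Radicand: p̂(1−p̂)/n + z²/(4n²) = 0.000157409 + 0.000001369 = 0.000158778.
Half-width = 2.326·√0.000158778/1.005443 = 0.02915.
Interval: 0.80418 ± 0.02915 → (0.7750, 0.8333).

(0.7750, 0.8333)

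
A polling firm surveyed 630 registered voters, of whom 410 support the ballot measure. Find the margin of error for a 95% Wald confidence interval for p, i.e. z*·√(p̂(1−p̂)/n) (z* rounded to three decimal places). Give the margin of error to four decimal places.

ME = 0.0372

p̂ = 410/630 = 0.65079.
Standard error of p̂: √(0.227261/630) = √0.000360732 = 0.018993.
z* = 1.960 at the 95% level.
ME = 1.960·0.018993 = 0.0372.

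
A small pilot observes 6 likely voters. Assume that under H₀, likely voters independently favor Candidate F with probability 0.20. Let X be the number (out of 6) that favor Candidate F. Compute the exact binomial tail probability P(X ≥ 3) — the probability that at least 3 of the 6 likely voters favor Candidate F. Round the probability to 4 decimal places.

P = 0.0989

X is binomial with n = 6 and p = 0.20.
P(X ≥ 3) = C(6,3)·0.20^3·0.80^3 + C(6,4)·0.20^4·0.80^2 + C(6,5)·0.20^5·0.80^1 + C(6,6)·0.20^6·0.80^0.
= 0.081920 + 0.015360 + 0.001536 + 0.000064 = 0.0989.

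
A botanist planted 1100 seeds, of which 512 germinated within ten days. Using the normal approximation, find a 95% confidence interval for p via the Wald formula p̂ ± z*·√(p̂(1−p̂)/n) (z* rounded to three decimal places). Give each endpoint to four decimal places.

p̂ = 512/1100 = 0.46545.
SE(p̂) = √(0.46545·0.53455/1100) = 0.015040.
The 95% critical value is z* = 1.960.
Margin = 1.960·0.015040 = 0.02948.
Interval: 0.46545 ± 0.02948 → (0.4360, 0.4949).

(0.4360, 0.4949)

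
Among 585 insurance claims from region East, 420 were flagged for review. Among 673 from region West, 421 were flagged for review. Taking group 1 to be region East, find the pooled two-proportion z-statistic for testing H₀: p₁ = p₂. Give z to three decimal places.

z = 3.472

Sample proportions: p̂₁ = 420/585 = 0.71795 and p̂₂ = 421/673 = 0.62556.
Pooled p̂ = (420+421)/(585+673) = 841/1258 = 0.66852.
Pooled SE = √[0.2216005·0.00319529] ≈ 0.026610.
z = (p̂₁ − p̂₂)/SE = (0.71795 − 0.62556)/0.026610 = 0.09239/0.026610 = 3.472.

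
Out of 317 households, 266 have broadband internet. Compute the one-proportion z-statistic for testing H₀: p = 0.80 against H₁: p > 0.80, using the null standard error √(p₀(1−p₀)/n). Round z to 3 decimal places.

The sample proportion is 266/317 = 0.83912.
Under H₀, SE = √(p₀(1−p₀)/n) = √(0.80·0.20/317) = √0.000504732 = 0.022466.
Test statistic: z = 0.03912/0.022466 = 1.741.

z = 1.741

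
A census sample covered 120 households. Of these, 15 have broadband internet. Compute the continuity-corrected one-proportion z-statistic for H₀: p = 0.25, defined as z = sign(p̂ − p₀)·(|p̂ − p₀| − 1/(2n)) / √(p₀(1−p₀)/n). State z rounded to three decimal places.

p̂ = 15/120 = 0.12500. p̂ − p₀ = -0.125000.
1/(2n) = 0.004167.
Corrected numerator: |-0.125000| − 0.004167 = 0.120833.
Under H₀, SE = √(p₀(1−p₀)/n) = √(0.25·0.75/120) = √0.001562500 = 0.039528.
z = −0.120833/0.039528 = -3.057.

z = -3.057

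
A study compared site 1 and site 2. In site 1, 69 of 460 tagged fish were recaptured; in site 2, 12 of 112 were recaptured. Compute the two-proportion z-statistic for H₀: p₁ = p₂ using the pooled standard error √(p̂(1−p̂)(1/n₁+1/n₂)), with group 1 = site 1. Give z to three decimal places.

Sample proportions: p̂₁ = 69/460 = 0.15000 and p̂₂ = 12/112 = 0.10714.
Pooled p̂ = (69+12)/(460+112) = 81/572 = 0.14161.
Pooled SE = √[0.1215555·0.01110248] ≈ 0.036736.
z = 0.04286/0.036736 = 1.167.

z = 1.167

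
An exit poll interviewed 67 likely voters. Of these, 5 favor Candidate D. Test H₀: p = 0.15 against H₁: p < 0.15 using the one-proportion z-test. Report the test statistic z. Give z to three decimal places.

z = -1.728

With x = 5 successes in n = 67, p̂ = 0.07463.
SE₀ = √(0.15·0.85/67) = 0.043623.
z = (0.07463 − 0.15)/0.043623 = -0.07537/0.043623 = -1.728.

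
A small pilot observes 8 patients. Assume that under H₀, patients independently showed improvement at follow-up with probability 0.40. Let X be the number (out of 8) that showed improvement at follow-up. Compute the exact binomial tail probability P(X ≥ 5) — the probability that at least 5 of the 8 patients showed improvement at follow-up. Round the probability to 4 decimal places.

P = 0.1737

X ~ Binomial(n=8, p=0.40).
P(X ≥ 5) = C(8,5)·0.40^5·0.60^3 + C(8,6)·0.40^6·0.60^2 + C(8,7)·0.40^7·0.60^1 + C(8,8)·0.40^8·0.60^0.
= 0.123863 + 0.041288 + 0.007864 + 0.000655 = 0.1737.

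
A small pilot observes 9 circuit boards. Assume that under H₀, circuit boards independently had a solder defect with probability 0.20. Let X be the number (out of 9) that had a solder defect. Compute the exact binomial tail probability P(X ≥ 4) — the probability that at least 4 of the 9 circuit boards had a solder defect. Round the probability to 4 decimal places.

P = 0.0856

X is binomial with n = 9 and p = 0.20.
P(X ≥ 4) = Σ_{j=4}^{9} C(9,j)·0.20^j·0.80^{9−j}.
= 0.066060 + 0.016515 + 0.002753 + 0.000295 + 0.000018 + 0.000001 = 0.0856.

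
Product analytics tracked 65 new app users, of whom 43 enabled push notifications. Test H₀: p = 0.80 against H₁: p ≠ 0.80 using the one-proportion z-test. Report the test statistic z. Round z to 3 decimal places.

z = -2.791

p̂ = 43/65 = 0.66154.
Under H₀, SE = √(p₀(1−p₀)/n) = √(0.80·0.20/65) = √0.002461538 = 0.049614.
z = (p̂ − p₀)/SE = (0.66154 − 0.80)/0.049614 = -2.791.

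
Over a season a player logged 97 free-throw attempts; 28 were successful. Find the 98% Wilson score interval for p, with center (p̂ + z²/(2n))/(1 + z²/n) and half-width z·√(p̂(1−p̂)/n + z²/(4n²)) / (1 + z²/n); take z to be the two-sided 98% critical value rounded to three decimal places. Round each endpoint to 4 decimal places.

(0.1951, 0.4046)

Here p̂ = 28/97 = 0.28866 and z = 2.326 (z² = 5.410276).
1 + z²/n = 1.055776.
Adjusted center: (0.28866 + z²/(2n))/1.055776 = 0.29982.
Radicand: p̂(1−p̂)/n + z²/(4n²) = 0.002116859 + 0.000143753 = 0.002260612.
Half-width = z·√(radicand)/denom = 2.326·0.047546/1.055776 = 0.10475.
CI: 0.29982 ± 0.10475 = (0.1951, 0.4046).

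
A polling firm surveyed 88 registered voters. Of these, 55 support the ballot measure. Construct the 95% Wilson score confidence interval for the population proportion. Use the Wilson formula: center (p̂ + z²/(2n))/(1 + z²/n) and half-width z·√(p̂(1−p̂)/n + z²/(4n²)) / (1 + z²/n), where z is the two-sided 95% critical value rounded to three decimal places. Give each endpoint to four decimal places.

Here p̂ = 55/88 = 0.62500 and z = 1.960 (z² = 3.841600).
Denominator 1 + z²/n = 1 + 3.841600/88 = 1.043655.
Adjusted center: (0.62500 + z²/(2n))/1.043655 = 0.61977.
Radicand: p̂(1−p̂)/n + z²/(4n²) = 0.002663352 + 0.000124019 = 0.002787371.
Half-width = z·√(radicand)/denom = 1.960·0.052796/1.043655 = 0.09915.
So the interval runs from 0.5206 to 0.7189.

(0.5206, 0.7189)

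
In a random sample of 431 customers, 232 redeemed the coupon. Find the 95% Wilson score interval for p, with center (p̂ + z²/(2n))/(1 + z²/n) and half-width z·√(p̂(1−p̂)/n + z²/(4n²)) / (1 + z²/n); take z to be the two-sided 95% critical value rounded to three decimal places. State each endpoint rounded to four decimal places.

(0.4911, 0.5848)

p̂ = 232/431 = 0.53828; z = 1.960, so z² = 3.841600.
Denominator 1 + z²/n = 1 + 3.841600/431 = 1.008913.
Center = (0.53828 + 0.004457)/1.008913 = 0.53794.
Radicand: p̂(1−p̂)/n + z²/(4n²) = 0.000576646 + 0.000005170 = 0.000581816.
Half-width = z·√(radicand)/denom = 1.960·0.024121/1.008913 = 0.04686.
So the interval runs from 0.4911 to 0.5848.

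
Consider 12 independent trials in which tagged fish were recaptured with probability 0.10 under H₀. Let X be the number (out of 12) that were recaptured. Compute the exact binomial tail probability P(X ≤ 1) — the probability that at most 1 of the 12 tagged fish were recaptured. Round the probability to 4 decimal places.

X ~ Binomial(n=12, p=0.10).
P(X ≤ 1) = C(12,0)·0.10^0·0.90^12 + C(12,1)·0.10^1·0.90^11.
= 0.282430 + 0.376573 = 0.6590.

P = 0.6590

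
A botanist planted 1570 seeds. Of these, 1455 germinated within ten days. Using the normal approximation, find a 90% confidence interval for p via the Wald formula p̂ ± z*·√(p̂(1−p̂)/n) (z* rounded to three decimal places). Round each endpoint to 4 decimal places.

p̂ = 1455/1570 = 0.92675.
SE(p̂) = √(0.92675·0.07325/1570) = 0.006576.
The 90% critical value is z* = 1.645.
Margin = 1.645·0.006576 = 0.01082.
Interval: 0.92675 ± 0.01082 → (0.9159, 0.9376).

(0.9159, 0.9376)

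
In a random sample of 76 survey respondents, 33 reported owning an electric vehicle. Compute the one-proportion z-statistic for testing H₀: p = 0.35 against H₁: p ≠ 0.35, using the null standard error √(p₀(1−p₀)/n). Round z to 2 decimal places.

z = 1.54

The sample proportion is 33/76 = 0.43421.
Null standard error: √(0.35·0.65/76) = √0.002993421 = 0.054712.
z = (p̂ − p₀)/SE = (0.43421 − 0.35)/0.054712 = 1.54.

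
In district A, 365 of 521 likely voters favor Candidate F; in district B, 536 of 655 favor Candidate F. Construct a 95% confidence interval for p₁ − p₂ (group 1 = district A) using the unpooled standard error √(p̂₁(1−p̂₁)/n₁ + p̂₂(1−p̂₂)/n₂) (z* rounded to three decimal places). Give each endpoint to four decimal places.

p̂₁ = 365/521 = 0.70058, p̂₂ = 536/655 = 0.81832; p̂₁ − p̂₂ = -0.11774.
Unpooled SE = √(p̂₁(1−p̂₁)/n₁ + p̂₂(1−p̂₂)/n₂) = √(0.000402628 + 0.000226980) = 0.025092.
The 95% critical value is z* = 1.960. Margin of error = 0.04918.
CI: -0.11774 ± 0.04918 = (-0.1669, -0.0686).

(-0.1669, -0.0686)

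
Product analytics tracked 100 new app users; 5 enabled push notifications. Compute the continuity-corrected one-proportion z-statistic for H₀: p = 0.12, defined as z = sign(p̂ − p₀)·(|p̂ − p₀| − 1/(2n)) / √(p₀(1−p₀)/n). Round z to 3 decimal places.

z = -2.000

Sample proportion p̂ = 5/100 = 0.05000. p̂ − p₀ = -0.070000.
1/(2n) = 0.005000.
Corrected numerator: |-0.070000| − 0.005000 = 0.065000.
Null standard error: √(0.12·0.88/100) = √0.001056000 = 0.032496.
z = −0.065000/0.032496 = -2.000.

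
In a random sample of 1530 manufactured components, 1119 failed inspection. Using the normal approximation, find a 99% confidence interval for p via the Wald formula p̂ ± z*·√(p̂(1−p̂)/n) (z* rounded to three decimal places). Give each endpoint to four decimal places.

(0.7022, 0.7606)

p̂ = 1119/1530 = 0.73137.
SE(p̂) = √(0.73137·0.26863/1530) = 0.011332.
z* = 2.576 at the 99% level.
Margin = 2.576·0.011332 = 0.02919.
So the interval runs from 0.7022 to 0.7606.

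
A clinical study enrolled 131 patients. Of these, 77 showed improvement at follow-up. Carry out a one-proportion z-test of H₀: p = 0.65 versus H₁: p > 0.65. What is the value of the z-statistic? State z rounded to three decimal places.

z = -1.493

Sample proportion p̂ = 77/131 = 0.58779.
SE₀ = √(0.65·0.35/131) = 0.041673.
z = (p̂ − p₀)/SE = (0.58779 − 0.65)/0.041673 = -1.493.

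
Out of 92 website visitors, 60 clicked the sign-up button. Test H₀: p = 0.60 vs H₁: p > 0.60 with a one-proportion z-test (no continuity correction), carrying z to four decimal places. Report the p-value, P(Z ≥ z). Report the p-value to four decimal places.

p̂ = 60/92 = 0.65217.
Under H₀, SE = √(p₀(1−p₀)/n) = √(0.60·0.40/92) = √0.002608696 = 0.051075.
Test statistic (full precision, shown to 4 dp): z = (60/92 − 0.60)/SE₀ ≈ 1.0215.
p-value = P(Z ≥ z) with z = 1.0215 → 0.1535.

p-value = 0.1535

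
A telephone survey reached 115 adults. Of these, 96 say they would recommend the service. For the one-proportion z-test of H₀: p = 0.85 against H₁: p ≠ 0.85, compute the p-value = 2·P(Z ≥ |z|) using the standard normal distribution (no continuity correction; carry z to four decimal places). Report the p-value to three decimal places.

p-value = 0.648

The sample proportion is 96/115 = 0.83478.
Null standard error: √(0.85·0.15/115) = √0.001108696 = 0.033297.
Test statistic (full precision, shown to 4 dp): z = (96/115 − 0.85)/SE₀ ≈ -0.4570.
From the standard normal, 2·P(Z ≥ |z|) = 0.648.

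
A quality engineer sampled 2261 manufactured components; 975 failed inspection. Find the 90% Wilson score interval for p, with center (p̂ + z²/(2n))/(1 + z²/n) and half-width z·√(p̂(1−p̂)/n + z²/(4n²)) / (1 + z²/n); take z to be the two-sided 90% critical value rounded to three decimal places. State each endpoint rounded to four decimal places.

(0.4142, 0.4484)

p̂ = 975/2261 = 0.43123; z = 1.645, so z² = 2.706025.
1 + z²/n = 1.001197.
Center = (0.43123 + 0.000598)/1.001197 = 0.43131.
Radicand: p̂(1−p̂)/n + z²/(4n²) = 0.000108479 + 0.000000132 = 0.000108611.
Half-width = z·√(radicand)/denom = 1.645·0.010422/1.001197 = 0.01712.
CI: 0.43131 ± 0.01712 = (0.4142, 0.4484).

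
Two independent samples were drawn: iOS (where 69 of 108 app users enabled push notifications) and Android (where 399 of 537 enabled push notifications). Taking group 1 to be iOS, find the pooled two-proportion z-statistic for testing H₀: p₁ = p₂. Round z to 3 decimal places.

z = -2.213

p̂₁ = 69/108 = 0.63889, p̂₂ = 399/537 = 0.74302.
Pooling: p̂ = 468/645 = 0.72558.
SE = √[p̂(1−p̂)(1/n₁+1/n₂)] = √[0.72558·0.27442·(1/108+1/537)] ≈ 0.047058.
z = -0.10413/0.047058 = -2.213.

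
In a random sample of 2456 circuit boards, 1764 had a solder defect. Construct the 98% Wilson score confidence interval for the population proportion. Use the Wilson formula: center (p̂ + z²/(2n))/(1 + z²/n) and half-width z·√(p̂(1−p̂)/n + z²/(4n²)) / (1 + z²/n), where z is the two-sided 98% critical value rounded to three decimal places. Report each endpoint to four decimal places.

Here p̂ = 1764/2456 = 0.71824 and z = 2.326 (z² = 5.410276).
1 + z²/n = 1.002203.
Adjusted center: (0.71824 + z²/(2n))/1.002203 = 0.71776.
Radicand: p̂(1−p̂)/n + z²/(4n²) = 0.000082399 + 0.000000224 = 0.000082623.
Half-width = 2.326·√0.000082623/1.002203 = 0.02110.
CI: 0.71776 ± 0.02110 = (0.6967, 0.7389).

(0.6967, 0.7389)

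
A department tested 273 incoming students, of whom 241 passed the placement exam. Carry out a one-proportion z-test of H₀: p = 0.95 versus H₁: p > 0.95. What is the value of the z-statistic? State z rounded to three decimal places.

z = -5.096

Sample proportion p̂ = 241/273 = 0.88278.
SE₀ = √(0.95·0.05/273) = 0.013191.
z = (0.88278 − 0.95)/0.013191 = -0.06722/0.013191 = -5.096.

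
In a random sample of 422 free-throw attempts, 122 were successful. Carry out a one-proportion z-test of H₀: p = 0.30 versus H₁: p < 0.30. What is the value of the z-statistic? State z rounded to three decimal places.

p̂ = 122/422 = 0.28910.
Null standard error: √(0.30·0.70/422) = √0.000497630 = 0.022308.
z = (p̂ − p₀)/SE = (0.28910 − 0.30)/0.022308 = -0.489.

z = -0.489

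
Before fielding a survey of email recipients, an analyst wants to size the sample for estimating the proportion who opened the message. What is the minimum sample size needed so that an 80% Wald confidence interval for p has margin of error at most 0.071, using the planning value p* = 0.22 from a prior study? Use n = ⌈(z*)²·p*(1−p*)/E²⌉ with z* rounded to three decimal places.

n = 56

z* = 1.282 at the 80% level.
p*(1−p*) = 0.22·0.78 = 0.1716.
Required n before rounding: 1.643524 × 0.1716 / 0.071² = 55.947.
⌈55.947⌉ = 56.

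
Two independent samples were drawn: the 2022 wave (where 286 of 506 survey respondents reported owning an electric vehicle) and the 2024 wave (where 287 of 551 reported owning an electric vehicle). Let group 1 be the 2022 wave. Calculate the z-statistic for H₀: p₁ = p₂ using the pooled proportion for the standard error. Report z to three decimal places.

z = 1.446

p̂₁ = 286/506 = 0.56522, p̂₂ = 287/551 = 0.52087.
Pooled p̂ = (286+287)/(506+551) = 573/1057 = 0.54210.
Pooled SE = √[0.2482276·0.00379117] ≈ 0.030677.
z = (p̂₁ − p̂₂)/SE = (0.56522 − 0.52087)/0.030677 = 0.04435/0.030677 = 1.446.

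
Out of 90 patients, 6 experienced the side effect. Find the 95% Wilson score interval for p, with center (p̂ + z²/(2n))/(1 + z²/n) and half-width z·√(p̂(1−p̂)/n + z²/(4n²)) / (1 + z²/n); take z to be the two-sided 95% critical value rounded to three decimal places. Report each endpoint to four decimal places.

(0.0309, 0.1379)

Here p̂ = 6/90 = 0.06667 and z = 1.960 (z² = 3.841600).
Denominator 1 + z²/n = 1 + 3.841600/90 = 1.042684.
Center = (0.06667 + 0.021342)/1.042684 = 0.08441.
Radicand: p̂(1−p̂)/n + z²/(4n²) = 0.000691358 + 0.000118568 = 0.000809926.
Half-width = z·√(radicand)/denom = 1.960·0.028459/1.042684 = 0.05350.
CI: 0.08441 ± 0.05350 = (0.0309, 0.1379).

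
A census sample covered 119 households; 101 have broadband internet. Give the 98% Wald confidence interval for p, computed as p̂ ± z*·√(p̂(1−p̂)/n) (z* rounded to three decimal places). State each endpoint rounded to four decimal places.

With x = 101 successes in n = 119, p̂ = 0.84874.
Standard error of p̂: √(0.128381/119) = √0.001078830 = 0.032846.
For 98% confidence, z* = 2.326.
Margin of error: 2.326 × 0.032846 = 0.07640.
CI: 0.84874 ± 0.07640 = (0.7723, 0.9251).

(0.7723, 0.9251)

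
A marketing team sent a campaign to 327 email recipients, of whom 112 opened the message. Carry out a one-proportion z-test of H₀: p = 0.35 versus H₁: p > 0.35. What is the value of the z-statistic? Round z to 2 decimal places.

The sample proportion is 112/327 = 0.34251.
SE₀ = √(0.35·0.65/327) = 0.026376.
Test statistic: z = -0.00749/0.026376 = -0.28.

z = -0.28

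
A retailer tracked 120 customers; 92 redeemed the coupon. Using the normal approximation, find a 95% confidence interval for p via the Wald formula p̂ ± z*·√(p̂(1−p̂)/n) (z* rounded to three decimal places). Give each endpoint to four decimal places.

(0.6910, 0.8423)

The sample proportion is 92/120 = 0.76667.
Standard error of p̂: √(0.178889/120) = √0.001490741 = 0.038610.
The 95% critical value is z* = 1.960.
Margin of error: 1.960 × 0.038610 = 0.07568.
So the interval runs from 0.6910 to 0.8423.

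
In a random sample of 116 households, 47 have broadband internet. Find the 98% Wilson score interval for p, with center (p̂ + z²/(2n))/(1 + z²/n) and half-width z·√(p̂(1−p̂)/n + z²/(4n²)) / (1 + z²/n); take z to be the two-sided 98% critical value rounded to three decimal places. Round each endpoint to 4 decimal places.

Here p̂ = 47/116 = 0.40517 and z = 2.326 (z² = 5.410276).
1 + z²/n = 1.046640.
Center = (0.40517 + 0.023320)/1.046640 = 0.40940.
Radicand: p̂(1−p̂)/n + z²/(4n²) = 0.002077653 + 0.000100518 = 0.002178171.
Half-width = 2.326·√0.002178171/1.046640 = 0.10372.
So the interval runs from 0.3057 to 0.5131.

(0.3057, 0.5131)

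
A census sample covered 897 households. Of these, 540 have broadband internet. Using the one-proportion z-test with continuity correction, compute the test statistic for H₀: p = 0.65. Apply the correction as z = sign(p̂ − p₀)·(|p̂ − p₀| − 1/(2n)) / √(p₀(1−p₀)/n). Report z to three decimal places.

z = -2.979

The sample proportion is 540/897 = 0.60201. p̂ − p₀ = -0.047993.
1/(2n) = 0.000557.
Corrected numerator: |-0.047993| − 0.000557 = 0.047436.
Null standard error: √(0.65·0.35/897) = √0.000253623 = 0.015926.
z = (−)0.047436/0.015926 = -2.979.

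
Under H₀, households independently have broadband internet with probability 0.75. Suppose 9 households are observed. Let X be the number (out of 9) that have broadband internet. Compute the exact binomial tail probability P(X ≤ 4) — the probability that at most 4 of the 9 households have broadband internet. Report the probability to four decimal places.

P = 0.0489

X is binomial with n = 9 and p = 0.75.
P(X ≤ 4) = Σ_{j=0}^{4} C(9,j)·0.75^j·0.25^{9−j}.
= 0.000004 + 0.000103 + 0.001236 + 0.008652 + 0.038933 = 0.0489.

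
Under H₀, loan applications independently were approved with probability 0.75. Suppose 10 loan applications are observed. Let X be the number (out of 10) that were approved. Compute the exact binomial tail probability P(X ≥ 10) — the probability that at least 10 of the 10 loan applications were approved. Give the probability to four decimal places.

X is binomial with n = 10 and p = 0.75.
P(X ≥ 10) = C(10,10)·0.75^10·0.25^0.
= 0.056314 = 0.0563.

P = 0.0563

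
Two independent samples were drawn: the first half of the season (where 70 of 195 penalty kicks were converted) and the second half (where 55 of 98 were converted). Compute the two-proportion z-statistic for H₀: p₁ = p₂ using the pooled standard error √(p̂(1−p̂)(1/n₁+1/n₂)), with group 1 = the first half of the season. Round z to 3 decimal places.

Sample proportions: p̂₁ = 70/195 = 0.35897 and p̂₂ = 55/98 = 0.56122.
Pooling: p̂ = 125/293 = 0.42662.
Pooled SE = √[0.2446155·0.01533229] ≈ 0.061241.
z = -0.20225/0.061241 = -3.303.

z = -3.303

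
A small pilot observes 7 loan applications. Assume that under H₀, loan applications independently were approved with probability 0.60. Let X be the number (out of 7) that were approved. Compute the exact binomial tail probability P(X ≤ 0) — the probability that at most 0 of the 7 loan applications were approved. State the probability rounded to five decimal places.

X is binomial with n = 7 and p = 0.60.
P(X ≤ 0) = C(7,0)·0.60^0·0.40^7.
= 0.001638 = 0.00164.

P = 0.00164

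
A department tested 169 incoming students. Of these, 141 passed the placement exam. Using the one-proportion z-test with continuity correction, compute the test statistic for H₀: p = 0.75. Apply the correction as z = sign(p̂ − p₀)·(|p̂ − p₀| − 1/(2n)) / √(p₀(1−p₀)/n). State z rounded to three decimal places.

Sample proportion p̂ = 141/169 = 0.83432. p̂ − p₀ = 0.084320.
1/(2n) = 0.002959.
Corrected numerator: |0.084320| − 0.002959 = 0.081361.
Under H₀, SE = √(p₀(1−p₀)/n) = √(0.75·0.25/169) = √0.001109467 = 0.033309.
z = (+)0.081361/0.033309 = 2.443.

z = 2.443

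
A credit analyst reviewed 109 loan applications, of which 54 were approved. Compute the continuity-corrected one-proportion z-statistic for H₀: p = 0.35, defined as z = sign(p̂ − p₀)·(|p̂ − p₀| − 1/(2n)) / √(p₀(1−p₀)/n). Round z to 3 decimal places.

Sample proportion p̂ = 54/109 = 0.49541. p̂ − p₀ = 0.145413.
Continuity correction 1/(2n) = 1/218 = 0.004587.
Corrected numerator: |0.145413| − 0.004587 = 0.140826.
Under H₀, SE = √(p₀(1−p₀)/n) = √(0.35·0.65/109) = √0.002087156 = 0.045685.
z = (+)0.140826/0.045685 = 3.083.

z = 3.083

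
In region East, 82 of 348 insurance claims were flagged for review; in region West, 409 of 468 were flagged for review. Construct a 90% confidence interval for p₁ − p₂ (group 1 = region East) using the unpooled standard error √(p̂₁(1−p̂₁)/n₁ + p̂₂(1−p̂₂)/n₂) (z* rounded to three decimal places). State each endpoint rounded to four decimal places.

(-0.6834, -0.5932)

p̂₁ = 82/348 = 0.23563, p̂₂ = 409/468 = 0.87393; p̂₁ − p̂₂ = -0.63830.
SE = √(0.000517556 + 0.000235417) = √0.000752973 = 0.027440.
The 90% critical value is z* = 1.645. Margin of error = 0.04514.
Interval: -0.63830 ± 0.04514 → (-0.6834, -0.5932).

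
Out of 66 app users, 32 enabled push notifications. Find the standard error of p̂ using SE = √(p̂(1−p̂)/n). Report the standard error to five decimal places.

SE = 0.06152

With x = 32 successes in n = 66, p̂ = 0.48485.
p̂(1−p̂) = 0.48485·0.51515 = 0.249770.
Dividing by n and taking the root: √0.003784394 = 0.06152.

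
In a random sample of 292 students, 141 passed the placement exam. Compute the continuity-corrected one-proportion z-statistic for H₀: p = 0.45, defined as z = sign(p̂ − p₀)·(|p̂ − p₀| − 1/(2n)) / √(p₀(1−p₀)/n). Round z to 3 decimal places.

With x = 141 successes in n = 292, p̂ = 0.48288. p̂ − p₀ = 0.032877.
1/(2n) = 0.001712.
Corrected numerator: |0.032877| − 0.001712 = 0.031165.
SE₀ = √(0.45·0.55/292) = 0.029114.
z = +0.031165/0.029114 = 1.070.

z = 1.070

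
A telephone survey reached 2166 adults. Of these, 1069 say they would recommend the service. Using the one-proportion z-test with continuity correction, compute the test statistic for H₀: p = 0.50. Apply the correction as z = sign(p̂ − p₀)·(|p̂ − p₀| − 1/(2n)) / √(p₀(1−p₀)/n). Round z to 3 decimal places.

With x = 1069 successes in n = 2166, p̂ = 0.49354. p̂ − p₀ = -0.006464.
1/(2n) = 0.000231.
Corrected numerator: |-0.006464| − 0.000231 = 0.006233.
Null standard error: √(0.50·0.50/2166) = √0.000115420 = 0.010743.
z = (−)0.006233/0.010743 = -0.580.

z = -0.580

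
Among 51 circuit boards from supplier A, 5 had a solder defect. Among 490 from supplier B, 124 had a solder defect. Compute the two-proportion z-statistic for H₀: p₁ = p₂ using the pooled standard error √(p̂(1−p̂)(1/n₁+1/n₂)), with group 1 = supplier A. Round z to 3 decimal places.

z = -2.472

Sample proportions: p̂₁ = 5/51 = 0.09804 and p̂₂ = 124/490 = 0.25306.
Pooling: p̂ = 129/541 = 0.23845.
SE = √[p̂(1−p̂)(1/n₁+1/n₂)] = √[0.23845·0.76155·(1/51+1/490)] ≈ 0.062699.
z = (p̂₁ − p̂₂)/SE = (0.09804 − 0.25306)/0.062699 = -0.15502/0.062699 = -2.472.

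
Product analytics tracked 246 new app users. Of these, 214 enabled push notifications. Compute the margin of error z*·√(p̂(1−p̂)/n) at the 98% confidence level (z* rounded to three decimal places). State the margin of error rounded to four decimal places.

p̂ = 214/246 = 0.86992.
SE(p̂) = √(0.86992·0.13008/246) = 0.021448.
For 98% confidence, z* = 2.326.
Margin of error = z*·SE = 2.326 × 0.021448 = 0.0499.

ME = 0.0499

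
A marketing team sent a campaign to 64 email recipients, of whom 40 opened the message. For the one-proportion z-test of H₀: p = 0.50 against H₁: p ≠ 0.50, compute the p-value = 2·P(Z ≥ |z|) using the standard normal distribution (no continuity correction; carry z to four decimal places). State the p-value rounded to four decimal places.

p̂ = 40/64 = 0.62500.
Under H₀, SE = √(p₀(1−p₀)/n) = √(0.50·0.50/64) = √0.003906250 = 0.062500.
z = (p̂ − p₀)/SE = (40/64 − 0.50)/0.062500 ≈ 2.0000.
p-value = 2·P(Z ≥ |z|) with z = 2.0000 → 0.0455.

p-value = 0.0455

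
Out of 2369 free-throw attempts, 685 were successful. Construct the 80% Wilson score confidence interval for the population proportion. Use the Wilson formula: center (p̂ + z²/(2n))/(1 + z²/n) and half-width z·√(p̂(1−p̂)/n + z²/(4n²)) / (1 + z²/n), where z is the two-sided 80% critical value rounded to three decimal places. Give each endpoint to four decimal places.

p̂ = 685/2369 = 0.28915; z = 1.282, so z² = 1.643524.
Denominator 1 + z²/n = 1 + 1.643524/2369 = 1.000694.
Center = (0.28915 + 0.000347)/1.000694 = 0.28930.
Radicand: p̂(1−p̂)/n + z²/(4n²) = 0.000086764 + 0.000000073 = 0.000086837.
Half-width = 1.282·√0.000086837/1.000694 = 0.01194.
CI: 0.28930 ± 0.01194 = (0.2774, 0.3012).

(0.2774, 0.3012)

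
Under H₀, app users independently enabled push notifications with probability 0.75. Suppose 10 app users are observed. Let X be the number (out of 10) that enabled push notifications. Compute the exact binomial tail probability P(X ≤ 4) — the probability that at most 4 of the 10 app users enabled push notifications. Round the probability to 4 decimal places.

X is binomial with n = 10 and p = 0.75.
P(X ≤ 4) = Σ_{j=0}^{4} C(10,j)·0.75^j·0.25^{10−j}.
= 0.000001 + 0.000029 + 0.000386 + 0.003090 + 0.016222 = 0.0197.

P = 0.0197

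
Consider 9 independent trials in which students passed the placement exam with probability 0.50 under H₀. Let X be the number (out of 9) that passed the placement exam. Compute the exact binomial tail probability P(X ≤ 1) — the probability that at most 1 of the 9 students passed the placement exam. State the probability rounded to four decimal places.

X is binomial with n = 9 and p = 0.50.
P(X ≤ 1) = C(9,0)·0.50^0·0.50^9 + C(9,1)·0.50^1·0.50^8.
= 0.001953 + 0.017578 = 0.0195.

P = 0.0195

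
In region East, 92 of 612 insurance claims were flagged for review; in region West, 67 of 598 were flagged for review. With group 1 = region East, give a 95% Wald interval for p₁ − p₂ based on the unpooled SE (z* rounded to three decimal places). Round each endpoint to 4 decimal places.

p̂₁ = 0.15033, p̂₂ = 0.11204, so the observed difference is 0.03829.
SE = √(0.000208707 + 0.000166366) = √0.000375073 = 0.019367.
z* = 1.960 at the 95% level. Margin of error = 0.03796.
Interval: 0.03829 ± 0.03796 → (0.0003, 0.0762).

(0.0003, 0.0762)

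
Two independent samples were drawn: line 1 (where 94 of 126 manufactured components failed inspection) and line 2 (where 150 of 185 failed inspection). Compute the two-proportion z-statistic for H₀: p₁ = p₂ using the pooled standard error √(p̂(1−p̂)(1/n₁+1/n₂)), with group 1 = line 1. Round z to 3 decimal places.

z = -1.364

Sample proportions: p̂₁ = 94/126 = 0.74603 and p̂₂ = 150/185 = 0.81081.
Pooling: p̂ = 244/311 = 0.78457.
SE = √[p̂(1−p̂)(1/n₁+1/n₂)] = √[0.78457·0.21543·(1/126+1/185)] ≈ 0.047488.
z = -0.06478/0.047488 = -1.364.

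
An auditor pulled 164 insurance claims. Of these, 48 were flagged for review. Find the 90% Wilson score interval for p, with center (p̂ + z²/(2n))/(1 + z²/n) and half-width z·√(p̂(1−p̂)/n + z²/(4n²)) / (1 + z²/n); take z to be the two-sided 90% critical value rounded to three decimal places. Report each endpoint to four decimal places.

p̂ = 48/164 = 0.29268; z = 1.645, so z² = 2.706025.
Denominator 1 + z²/n = 1 + 2.706025/164 = 1.016500.
Adjusted center: (0.29268 + z²/(2n))/1.016500 = 0.29605.
Radicand: p̂(1−p̂)/n + z²/(4n²) = 0.001262315 + 0.000025153 = 0.001287468.
Half-width = z·√(radicand)/denom = 1.645·0.035881/1.016500 = 0.05807.
So the interval runs from 0.2380 to 0.3541.

(0.2380, 0.3541)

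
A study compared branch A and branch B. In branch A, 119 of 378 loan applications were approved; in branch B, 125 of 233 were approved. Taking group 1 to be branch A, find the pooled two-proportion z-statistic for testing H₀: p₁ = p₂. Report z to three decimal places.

p̂₁ = 119/378 = 0.31481, p̂₂ = 125/233 = 0.53648.
Pooling: p̂ = 244/611 = 0.39935.
SE = √[p̂(1−p̂)(1/n₁+1/n₂)] = √[0.39935·0.60065·(1/378+1/233)] ≈ 0.040793.
z = -0.22167/0.040793 = -5.434.

z = -5.434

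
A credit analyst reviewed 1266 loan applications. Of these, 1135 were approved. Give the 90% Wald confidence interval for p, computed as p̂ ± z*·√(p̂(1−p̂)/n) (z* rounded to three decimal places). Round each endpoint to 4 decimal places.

The sample proportion is 1135/1266 = 0.89652.
Standard error of p̂: √(0.092768/1266) = √0.000073277 = 0.008560.
For 90% confidence, z* = 1.645.
Margin of error: 1.645 × 0.008560 = 0.01408.
CI: 0.89652 ± 0.01408 = (0.8824, 0.9106).

(0.8824, 0.9106)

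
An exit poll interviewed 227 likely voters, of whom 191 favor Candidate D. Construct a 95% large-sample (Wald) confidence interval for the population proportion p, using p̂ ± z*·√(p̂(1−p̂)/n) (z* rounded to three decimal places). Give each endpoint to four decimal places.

p̂ = 191/227 = 0.84141.
Standard error of p̂: √(0.133439/227) = √0.000587839 = 0.024245.
z* = 1.960 at the 95% level.
Margin of error: 1.960 × 0.024245 = 0.04752.
So the interval runs from 0.7939 to 0.8889.

(0.7939, 0.8889)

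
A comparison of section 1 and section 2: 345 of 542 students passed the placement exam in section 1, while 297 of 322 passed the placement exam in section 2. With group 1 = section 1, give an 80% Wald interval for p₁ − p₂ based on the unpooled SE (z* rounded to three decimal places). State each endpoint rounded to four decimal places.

p̂₁ = 345/542 = 0.63653, p̂₂ = 297/322 = 0.92236; p̂₁ − p̂₂ = -0.28583.
Unpooled SE = √(p̂₁(1−p̂₁)/n₁ + p̂₂(1−p̂₂)/n₂) = √(0.000426862 + 0.000222397) = 0.025481.
The 80% critical value is z* = 1.282. Margin = 1.282·0.025481 = 0.03267.
So the interval runs from -0.3185 to -0.2532.

(-0.3185, -0.2532)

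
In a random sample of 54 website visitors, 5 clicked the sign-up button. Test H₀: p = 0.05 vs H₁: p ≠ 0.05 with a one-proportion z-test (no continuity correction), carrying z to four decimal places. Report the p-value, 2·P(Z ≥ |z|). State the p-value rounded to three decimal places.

p̂ = 5/54 = 0.09259.
SE₀ = √(0.05·0.95/54) = 0.029659.
Test statistic (full precision, shown to 4 dp): z = (5/54 − 0.05)/SE₀ ≈ 1.4361.
From the standard normal, 2·P(Z ≥ |z|) = 0.151.

p-value = 0.151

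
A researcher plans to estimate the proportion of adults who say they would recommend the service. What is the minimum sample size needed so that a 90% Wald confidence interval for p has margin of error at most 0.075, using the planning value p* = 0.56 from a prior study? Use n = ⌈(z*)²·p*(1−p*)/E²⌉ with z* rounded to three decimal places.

n = 119

The 90% critical value is z* = 1.645.
p*(1−p*) = 0.56·0.44 = 0.2464.
Required n before rounding: 2.706025 × 0.2464 / 0.075² = 118.536.
⌈118.536⌉ = 119.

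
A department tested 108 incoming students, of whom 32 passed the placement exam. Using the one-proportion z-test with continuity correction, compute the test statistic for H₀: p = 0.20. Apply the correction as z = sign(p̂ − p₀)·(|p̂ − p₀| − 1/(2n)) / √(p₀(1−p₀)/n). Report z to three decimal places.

With x = 32 successes in n = 108, p̂ = 0.29630. p̂ − p₀ = 0.096296.
1/(2n) = 0.004630.
Corrected numerator: |0.096296| − 0.004630 = 0.091666.
SE₀ = √(0.20·0.80/108) = 0.038490.
z = +0.091666/0.038490 = 2.382.

z = 2.382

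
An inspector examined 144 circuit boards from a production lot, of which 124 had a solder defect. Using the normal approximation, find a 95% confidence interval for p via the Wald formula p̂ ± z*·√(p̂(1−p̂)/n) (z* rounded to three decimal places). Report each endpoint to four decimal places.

(0.8046, 0.9176)

Sample proportion p̂ = 124/144 = 0.86111.
SE = √(p̂(1−p̂)/n) = √(0.119599/144) = 0.028819.
The 95% critical value is z* = 1.960.
Margin of error: 1.960 × 0.028819 = 0.05649.
Interval: 0.86111 ± 0.05649 → (0.8046, 0.9176).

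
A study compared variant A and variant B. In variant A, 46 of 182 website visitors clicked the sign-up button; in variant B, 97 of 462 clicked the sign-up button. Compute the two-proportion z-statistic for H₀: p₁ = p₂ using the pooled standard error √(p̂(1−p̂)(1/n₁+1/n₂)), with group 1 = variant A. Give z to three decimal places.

Sample proportions: p̂₁ = 46/182 = 0.25275 and p̂₂ = 97/462 = 0.20996.
Pooled p̂ = (46+97)/(182+462) = 143/644 = 0.22205.
SE = √[p̂(1−p̂)(1/n₁+1/n₂)] = √[0.22205·0.77795·(1/182+1/462)] ≈ 0.036374.
z = (p̂₁ − p̂₂)/SE = (0.25275 − 0.20996)/0.036374 = 0.04279/0.036374 = 1.176.

z = 1.176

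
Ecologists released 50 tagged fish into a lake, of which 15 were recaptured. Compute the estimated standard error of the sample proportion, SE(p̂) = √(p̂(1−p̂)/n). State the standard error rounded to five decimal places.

SE = 0.06481

The sample proportion is 15/50 = 0.30000.
p̂(1−p̂) = 0.210000.
SE = √(0.210000/50) = √0.004200000 = 0.06481.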